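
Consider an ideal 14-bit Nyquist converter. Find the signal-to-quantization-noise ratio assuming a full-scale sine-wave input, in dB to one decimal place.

86.0 dB

SNR ≈ 6.02·N + 1.76 dB = 6.02·14 + 1.76 = 86.04 dB.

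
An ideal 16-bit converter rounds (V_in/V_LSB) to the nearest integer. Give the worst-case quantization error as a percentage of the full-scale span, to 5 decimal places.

0.00076 %

Rounding → worst-case error = ½ LSB = V_FS/2^17, so 100/131072 = 0.000762939 % of full scale.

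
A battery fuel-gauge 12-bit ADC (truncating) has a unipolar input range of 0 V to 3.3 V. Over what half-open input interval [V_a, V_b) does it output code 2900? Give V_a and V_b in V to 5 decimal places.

[2.33643 V, 2.33723 V)

LSB = 3.3/2^12 = 0.806 mV.
V_a = V_low + 2900·LSB = 2.33643 V; V_b = V_low + 2901·LSB = 2.33723 V.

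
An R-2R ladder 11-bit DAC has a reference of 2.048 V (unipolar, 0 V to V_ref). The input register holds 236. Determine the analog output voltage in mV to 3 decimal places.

LSB = 2.048 V / 2^11 = 1.000 mV.
V_out = 0 + 236 × 0.001 V = 0.236 V.
= 236.000 mV.

236.000 mV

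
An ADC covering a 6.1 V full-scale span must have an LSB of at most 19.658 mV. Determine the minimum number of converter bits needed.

Number of steps required ≥ 6.1 V / 19.658 mV = 310.31.
Need 2^N ≥ 310.31; 2^8 = 256, 2^9 = 512.
Minimum N = 9.

9 bits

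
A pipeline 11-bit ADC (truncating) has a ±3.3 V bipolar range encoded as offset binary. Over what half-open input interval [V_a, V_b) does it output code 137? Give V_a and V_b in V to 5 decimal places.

LSB = 6.6/2^11 = 3.223 mV.
V_a = V_low + 137·LSB = -2.8585 V; V_b = V_low + 138·LSB = -2.85527 V.

[-2.85850 V, -2.85527 V)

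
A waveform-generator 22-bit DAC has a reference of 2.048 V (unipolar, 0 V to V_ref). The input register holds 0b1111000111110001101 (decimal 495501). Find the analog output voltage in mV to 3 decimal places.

LSB = 2.048 V / 2^22 = 0.49 µV.
Code 0b1111000111110001101 = 495501 decimal.
V_out = 0 + 495501 × 4.88281e-07 V = 0.241944 V.
= 241.944 mV.

241.944 mV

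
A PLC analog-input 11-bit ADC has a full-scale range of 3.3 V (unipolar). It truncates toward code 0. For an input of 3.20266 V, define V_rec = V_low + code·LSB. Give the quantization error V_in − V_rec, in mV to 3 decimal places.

Step size: 3.3 V ÷ 2^11 = 1.611 mV.
(3.20266 − 0)/0.00161133 = 1987.5902; ⌊·⌋ gives code 1987.
V_rec = 0 + 1987·0.00161133 = 3.201709 V.
Error = 3.20266 − 3.201709 = 0.000951016 V = 0.951 mV.

0.951 mV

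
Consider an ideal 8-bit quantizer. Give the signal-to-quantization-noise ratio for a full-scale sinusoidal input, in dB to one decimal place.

SNR ≈ 6.02·N + 1.76 dB = 6.02·8 + 1.76 = 49.92 dB.

49.9 dB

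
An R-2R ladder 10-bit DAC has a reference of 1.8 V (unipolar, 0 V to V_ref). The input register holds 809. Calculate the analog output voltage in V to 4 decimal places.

1.4221 V

LSB = 1.8 V / 2^10 = 1.758 mV.
V_out = 0 + 809 × 0.00175781 V = 1.42207 V.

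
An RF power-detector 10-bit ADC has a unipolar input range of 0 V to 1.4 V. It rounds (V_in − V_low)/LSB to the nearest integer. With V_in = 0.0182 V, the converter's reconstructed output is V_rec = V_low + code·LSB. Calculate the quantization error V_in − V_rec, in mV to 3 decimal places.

LSB = 1.4/2^10 = 1.367 mV.
(V_in − V_low)/LSB = (0.0182 − 0)/0.00136719 = 13.3120 → code 13 (round).
V_rec = 0 + 13·0.00136719 = 0.017773437 V.
Error = 0.0182 − 0.017773437 = 0.000426563 V = 0.427 mV.

0.427 mV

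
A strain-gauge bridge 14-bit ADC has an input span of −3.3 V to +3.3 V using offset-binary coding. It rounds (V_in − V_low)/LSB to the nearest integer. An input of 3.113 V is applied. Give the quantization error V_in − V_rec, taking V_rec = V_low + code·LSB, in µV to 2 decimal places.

-85.94 µV

LSB = 6.6/2^14 = 402.83 µV.
(V_in − V_low)/LSB = (3.113 − (−3.3))/0.000402832 = 15919.7867 → code 15920 (round).
V_rec = (−3.3) + 15920·0.000402832 = 3.1130859 V.
Difference: -8.59375e-05 V → -85.94 µV.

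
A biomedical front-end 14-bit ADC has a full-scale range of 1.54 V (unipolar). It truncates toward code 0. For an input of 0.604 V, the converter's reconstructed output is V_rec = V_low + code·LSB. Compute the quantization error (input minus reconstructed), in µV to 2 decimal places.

LSB = 1.54/2^14 = 93.99 µV.
Scaled input = 6425.9325 LSBs, so code = 6425.
Reconstructed: 0.60391235 V.
Error = 0.604 − 0.60391235 = 8.76465e-05 V = 87.65 µV.

87.65 µV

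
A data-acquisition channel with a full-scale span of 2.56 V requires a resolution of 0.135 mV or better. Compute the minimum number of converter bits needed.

15 bits

Number of steps required ≥ 2.56 V / 0.135 mV = 18962.96.
Need 2^N ≥ 18962.96; 2^14 = 16384, 2^15 = 32768.
Minimum N = 15.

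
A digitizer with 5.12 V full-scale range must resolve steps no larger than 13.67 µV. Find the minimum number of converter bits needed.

Number of steps required ≥ 5.12 V / 13.67 µV = 374542.79.
Need 2^N ≥ 374542.79; 2^18 = 262144, 2^19 = 524288.
Minimum N = 19.

19 bits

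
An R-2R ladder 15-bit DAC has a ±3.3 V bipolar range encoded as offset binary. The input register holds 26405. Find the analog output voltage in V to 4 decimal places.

LSB = 6.6 V / 2^15 = 201.42 µV.
V_out = (−3.3) + 26405 × 0.000201416 V = 2.01839 V.

2.0184 V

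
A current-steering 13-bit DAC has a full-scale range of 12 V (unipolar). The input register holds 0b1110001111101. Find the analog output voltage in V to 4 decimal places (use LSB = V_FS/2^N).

LSB = 12 V / 2^13 = 1.465 mV.
Code 0b1110001111101 = 7293 decimal.
V_out = 0 + 7293 × 0.00146484 V = 10.6831 V.

10.6831 V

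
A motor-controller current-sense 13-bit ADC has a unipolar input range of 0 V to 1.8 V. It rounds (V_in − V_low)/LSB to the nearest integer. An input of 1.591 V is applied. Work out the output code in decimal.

Full-scale span = 1.8 V; LSB = 1.8/2^13 = 219.73 µV.
(V_in − V_low)/LSB = (1.591 − 0) / 0.000219727 = 7240.818.
round(7240.818) = 7241.

code 7241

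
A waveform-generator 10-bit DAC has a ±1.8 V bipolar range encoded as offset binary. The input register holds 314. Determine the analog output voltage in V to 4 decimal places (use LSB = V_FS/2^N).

LSB = 3.6 V / 2^10 = 3.516 mV.
V_out = (−1.8) + 314 × 0.00351563 V = -0.696094 V.

-0.6961 V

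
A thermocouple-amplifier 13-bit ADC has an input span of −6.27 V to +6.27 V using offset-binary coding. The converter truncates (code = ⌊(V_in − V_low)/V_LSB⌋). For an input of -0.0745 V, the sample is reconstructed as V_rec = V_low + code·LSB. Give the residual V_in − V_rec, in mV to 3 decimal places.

LSB = 12.54/2^13 = 1.531 mV.
(-0.0745 − (−6.27))/0.00153076 = 4047.3314; ⌊·⌋ gives code 4047.
V_rec = (−6.27) + 4047·0.00153076 = -0.075007324 V.
Difference: 0.000507324 V → 0.507 mV.

0.507 mV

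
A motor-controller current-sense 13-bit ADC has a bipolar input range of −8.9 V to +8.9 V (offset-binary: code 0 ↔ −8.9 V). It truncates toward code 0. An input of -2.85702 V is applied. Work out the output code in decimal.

code 2781

LSB = 17.8 V / 8192 = 2.173 mV.
(V_in − V_low)/LSB = (-2.85702 − (−8.9)) / 0.00217285 = 2781.129.
⌊·⌋(2781.129) = 2781.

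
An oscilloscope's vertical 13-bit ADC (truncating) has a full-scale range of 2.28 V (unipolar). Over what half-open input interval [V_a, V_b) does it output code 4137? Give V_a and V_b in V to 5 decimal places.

[1.15141 V, 1.15169 V)

LSB = 2.28/2^13 = 278.32 µV.
V_a = V_low + 4137·LSB = 1.15141 V; V_b = V_low + 4138·LSB = 1.15169 V.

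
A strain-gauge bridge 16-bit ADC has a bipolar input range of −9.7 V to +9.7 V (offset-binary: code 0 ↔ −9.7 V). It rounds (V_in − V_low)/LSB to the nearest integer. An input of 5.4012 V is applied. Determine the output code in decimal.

Full-scale span = 19.4 V; LSB = 19.4/2^16 = 296.02 µV.
(5.4012 − (−9.7)) / 0.000296021 = 51014.033 LSBs.
Round → code 51014.

code 51014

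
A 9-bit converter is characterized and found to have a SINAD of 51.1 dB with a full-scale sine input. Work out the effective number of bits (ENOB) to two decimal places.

8.20 bits

ENOB = (SINAD − 1.76) / 6.02 = (51.1 − 1.76)/6.02 = 8.196.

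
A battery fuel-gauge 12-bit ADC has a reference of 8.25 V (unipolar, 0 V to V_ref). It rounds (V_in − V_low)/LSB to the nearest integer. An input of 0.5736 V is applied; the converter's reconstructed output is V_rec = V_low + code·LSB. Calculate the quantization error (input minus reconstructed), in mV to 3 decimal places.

-0.436 mV

Step size: 8.25 V ÷ 2^12 = 2.014 mV.
(0.5736 − 0)/0.00201416 = 284.7837; round gives code 285.
V_rec = 0 + 285·0.00201416 = 0.57403564 V.
Error = 0.5736 − 0.57403564 = -0.000435645 V = -0.436 mV.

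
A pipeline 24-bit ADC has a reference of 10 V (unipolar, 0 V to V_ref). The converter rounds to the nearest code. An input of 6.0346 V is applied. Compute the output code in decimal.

code 10124379

With 16777216 levels over 10 V, one step is 0.60 µV.
(6.0346 − 0) / 5.96046e-07 = 10124378.767 LSBs.
So the output code is 10124379.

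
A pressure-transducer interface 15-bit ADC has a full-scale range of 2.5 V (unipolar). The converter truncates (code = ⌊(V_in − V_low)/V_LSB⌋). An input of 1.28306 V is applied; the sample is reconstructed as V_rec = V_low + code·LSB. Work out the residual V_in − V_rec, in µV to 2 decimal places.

One LSB is 2.5 V / 32768 = 76.29 µV.
(V_in − V_low)/LSB = (1.28306 − 0)/7.62939e-05 = 16817.3240 → code 16817 (floor).
Reconstructed: 1.2830353 V.
Difference: 2.47217e-05 V → 24.72 µV.

24.72 µV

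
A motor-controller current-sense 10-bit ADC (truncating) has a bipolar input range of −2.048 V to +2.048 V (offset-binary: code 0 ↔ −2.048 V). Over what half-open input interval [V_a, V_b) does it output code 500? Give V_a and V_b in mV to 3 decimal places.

[-48.000 mV, -44.000 mV)

LSB = 4.096/2^10 = 4.000 mV.
V_a = V_low + 500·LSB = -0.048 V; V_b = V_low + 501·LSB = -0.044 V.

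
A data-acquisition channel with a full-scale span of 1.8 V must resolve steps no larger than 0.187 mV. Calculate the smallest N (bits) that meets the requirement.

Number of steps required ≥ 1.8 V / 0.187 mV = 9625.67.
Need 2^N ≥ 9625.67; 2^13 = 8192, 2^14 = 16384.
Minimum N = 14.

14 bits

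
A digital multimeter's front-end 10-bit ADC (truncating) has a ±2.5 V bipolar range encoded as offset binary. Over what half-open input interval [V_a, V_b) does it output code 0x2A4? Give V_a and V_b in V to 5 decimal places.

[0.80078 V, 0.80566 V)

LSB = 5/2^10 = 4.883 mV.
Code 0x2A4 = 676 decimal.
V_a = V_low + 676·LSB = 0.800781 V; V_b = V_low + 677·LSB = 0.805664 V.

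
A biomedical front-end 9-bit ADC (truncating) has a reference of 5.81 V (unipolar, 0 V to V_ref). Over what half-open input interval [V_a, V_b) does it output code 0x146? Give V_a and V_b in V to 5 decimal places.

[3.69934 V, 3.71068 V)

LSB = 5.81/2^9 = 11.348 mV.
Code 0x146 = 326 decimal.
V_a = V_low + 326·LSB = 3.69934 V; V_b = V_low + 327·LSB = 3.71068 V.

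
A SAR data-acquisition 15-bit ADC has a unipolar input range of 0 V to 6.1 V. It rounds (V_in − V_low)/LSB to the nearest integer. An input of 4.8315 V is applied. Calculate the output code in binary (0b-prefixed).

code 0b110010101100010 (decimal 25954)

With 32768 levels over 6.1 V, one step is 186.16 µV.
(4.8315 − 0) / 0.000186157 = 25953.868 LSBs.
Round → code 25954.
In binary (0b-prefixed): 0b110010101100010.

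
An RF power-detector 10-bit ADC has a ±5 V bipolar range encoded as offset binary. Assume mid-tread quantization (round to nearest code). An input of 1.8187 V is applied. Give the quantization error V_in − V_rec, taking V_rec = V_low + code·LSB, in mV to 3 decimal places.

LSB = 10/2^10 = 9.766 mV.
(1.8187 − (−5))/0.00976562 = 698.2349; round gives code 698.
V_rec = (−5) + 698·0.00976562 = 1.8164062 V.
Error = 1.8187 − 1.8164062 = 0.00229375 V = 2.294 mV.

2.294 mV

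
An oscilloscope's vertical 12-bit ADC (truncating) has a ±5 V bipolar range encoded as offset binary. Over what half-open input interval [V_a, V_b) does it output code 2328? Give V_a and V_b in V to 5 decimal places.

[0.68359 V, 0.68604 V)

LSB = 10/2^12 = 2.441 mV.
V_a = V_low + 2328·LSB = 0.683594 V; V_b = V_low + 2329·LSB = 0.686035 V.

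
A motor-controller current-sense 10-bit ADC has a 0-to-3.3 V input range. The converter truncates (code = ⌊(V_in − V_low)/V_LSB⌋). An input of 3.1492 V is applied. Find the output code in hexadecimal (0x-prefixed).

code 0x3D1 (decimal 977)

Full-scale span = 3.3 V; LSB = 3.3/2^10 = 3.223 mV.
Input sits at 977.206 steps above V_low.
So the output code is 977.
In hexadecimal (0x-prefixed): 0x3D1.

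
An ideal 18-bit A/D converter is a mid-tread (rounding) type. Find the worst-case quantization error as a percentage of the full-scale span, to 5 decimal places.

Rounding → worst-case error = ½ LSB = V_FS/2^19, so 100/524288 = 0.000190735 % of full scale.

0.00019 %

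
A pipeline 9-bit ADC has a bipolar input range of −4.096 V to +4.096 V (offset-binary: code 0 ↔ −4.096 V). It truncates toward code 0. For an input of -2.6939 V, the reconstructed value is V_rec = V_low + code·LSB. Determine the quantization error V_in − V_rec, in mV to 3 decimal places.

One LSB is 8.192 V / 512 = 16.000 mV.
Scaled input = 87.6312 LSBs, so code = 87.
Reconstructed: -2.704 V.
Error = -2.6939 − (−2.704) = 0.0101 V = 10.100 mV.

10.100 mV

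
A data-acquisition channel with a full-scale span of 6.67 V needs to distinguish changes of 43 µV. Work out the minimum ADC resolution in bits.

18 bits

Number of steps required ≥ 6.67 V / 43 µV = 155116.28.
Need 2^N ≥ 155116.28; 2^17 = 131072, 2^18 = 262144.
Minimum N = 18.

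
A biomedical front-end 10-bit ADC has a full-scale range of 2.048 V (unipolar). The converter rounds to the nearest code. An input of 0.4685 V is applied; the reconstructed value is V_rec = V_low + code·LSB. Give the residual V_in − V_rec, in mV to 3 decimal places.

0.500 mV

LSB = 2.048/2^10 = 2.000 mV.
Scaled input = 234.2500 LSBs, so code = 234.
V_rec = 0 + 234·0.002 = 0.468 V.
Difference: 0.0005 V → 0.500 mV.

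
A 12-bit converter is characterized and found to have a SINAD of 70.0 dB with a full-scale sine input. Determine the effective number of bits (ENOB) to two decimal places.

ENOB = (SINAD − 1.76) / 6.02 = (70.0 − 1.76)/6.02 = 11.336.

11.34 bits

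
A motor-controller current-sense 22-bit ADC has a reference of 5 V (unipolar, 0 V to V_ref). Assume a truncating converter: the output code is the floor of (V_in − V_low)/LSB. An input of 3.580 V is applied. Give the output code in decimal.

code 3003121

With 4194304 levels over 5 V, one step is 1.19 µV.
Input sits at 3003121.664 steps above V_low.
So the output code is 3003121.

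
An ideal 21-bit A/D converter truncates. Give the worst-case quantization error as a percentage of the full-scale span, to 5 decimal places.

Truncating → worst-case error = 1 LSB = V_FS/2^21, so 100/2097152 = 4.76837e-05 % of full scale.

0.00005 %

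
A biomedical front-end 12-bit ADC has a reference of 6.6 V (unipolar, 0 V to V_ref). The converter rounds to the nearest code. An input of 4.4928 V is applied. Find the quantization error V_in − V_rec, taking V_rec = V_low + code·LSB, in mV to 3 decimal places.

One LSB is 6.6 V / 4096 = 1.611 mV.
Scaled input = 2788.2589 LSBs, so code = 2788.
V_rec = 0 + 2788·0.00161133 = 4.4923828 V.
Error = 4.4928 − 4.4923828 = 0.000417188 V = 0.417 mV.

0.417 mV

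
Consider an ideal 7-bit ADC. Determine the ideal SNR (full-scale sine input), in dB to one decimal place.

43.9 dB

SNR ≈ 6.02·N + 1.76 dB = 6.02·7 + 1.76 = 43.90 dB.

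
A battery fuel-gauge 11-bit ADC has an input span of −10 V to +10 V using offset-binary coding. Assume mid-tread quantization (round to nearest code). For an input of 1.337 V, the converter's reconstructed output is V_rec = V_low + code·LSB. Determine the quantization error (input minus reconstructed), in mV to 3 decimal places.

One LSB is 20 V / 2048 = 9.766 mV.
Scaled input = 1160.9088 LSBs, so code = 1161.
V_rec = (−10) + 1161·0.00976562 = 1.3378906 V.
V_in − V_rec = -0.000890625 V = -0.891 mV.

-0.891 mV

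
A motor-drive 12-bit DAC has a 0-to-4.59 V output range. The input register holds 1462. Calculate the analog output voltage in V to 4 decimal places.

1.6383 V

LSB = 4.59 V / 2^12 = 1.121 mV.
V_out = 0 + 1462 × 0.00112061 V = 1.63833 V.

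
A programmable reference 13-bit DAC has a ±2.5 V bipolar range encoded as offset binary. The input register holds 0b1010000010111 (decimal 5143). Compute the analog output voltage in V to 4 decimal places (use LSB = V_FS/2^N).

LSB = 5 V / 2^13 = 0.610 mV.
Code 0b1010000010111 = 5143 decimal.
V_out = (−2.5) + 5143 × 0.000610352 V = 0.639038 V.

0.6390 V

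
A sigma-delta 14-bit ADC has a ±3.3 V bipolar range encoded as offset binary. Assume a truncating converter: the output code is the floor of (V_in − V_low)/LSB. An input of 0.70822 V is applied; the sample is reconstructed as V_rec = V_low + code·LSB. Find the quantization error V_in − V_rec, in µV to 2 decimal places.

41.29 µV

Step size: 6.6 V ÷ 2^14 = 402.83 µV.
(0.70822 − (−3.3))/0.000402832 = 9950.1025; ⌊·⌋ gives code 9950.
Reconstructed: 0.70817871 V.
Error = 0.70822 − 0.70817871 = 4.12891e-05 V = 41.29 µV.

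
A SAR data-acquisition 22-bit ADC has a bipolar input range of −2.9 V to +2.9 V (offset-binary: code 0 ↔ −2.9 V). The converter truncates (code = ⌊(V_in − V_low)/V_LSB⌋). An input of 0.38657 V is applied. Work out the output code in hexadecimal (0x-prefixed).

code 0x2443FE (decimal 2376702)

LSB = 5.8 V / 4194304 = 1.38 µV.
Input sits at 2376702.362 steps above V_low.
So the output code is 2376702.
In hexadecimal (0x-prefixed): 0x2443FE.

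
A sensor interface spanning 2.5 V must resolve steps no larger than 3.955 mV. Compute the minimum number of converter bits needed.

10 bits

Number of steps required ≥ 2.5 V / 3.955 mV = 632.11.
Need 2^N ≥ 632.11; 2^9 = 512, 2^10 = 1024.
Minimum N = 10.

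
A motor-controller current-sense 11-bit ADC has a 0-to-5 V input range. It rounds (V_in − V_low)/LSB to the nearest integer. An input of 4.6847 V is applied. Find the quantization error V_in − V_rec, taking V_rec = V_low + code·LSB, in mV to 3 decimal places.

-0.359 mV

One LSB is 5 V / 2048 = 2.441 mV.
(V_in − V_low)/LSB = (4.6847 − 0)/0.00244141 = 1918.8531 → code 1919 (round).
V_rec = 0 + 1919·0.00244141 = 4.6850586 V.
V_in − V_rec = -0.000358594 V = -0.359 mV.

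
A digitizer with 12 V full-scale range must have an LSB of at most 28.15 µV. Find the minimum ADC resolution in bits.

19 bits

Number of steps required ≥ 12 V / 28.15 µV = 426287.74.
Need 2^N ≥ 426287.74; 2^18 = 262144, 2^19 = 524288.
Minimum N = 19.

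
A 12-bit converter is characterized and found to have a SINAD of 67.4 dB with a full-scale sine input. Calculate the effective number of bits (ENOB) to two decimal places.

10.90 bits

ENOB = (SINAD − 1.76) / 6.02 = (67.4 − 1.76)/6.02 = 10.904.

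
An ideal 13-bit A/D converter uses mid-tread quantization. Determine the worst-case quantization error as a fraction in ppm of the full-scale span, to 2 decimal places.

Rounding → worst-case error = ½ LSB = V_FS/2^14, so 1e+06/16384 = 61.0352 ppm of full scale.

61.04 ppm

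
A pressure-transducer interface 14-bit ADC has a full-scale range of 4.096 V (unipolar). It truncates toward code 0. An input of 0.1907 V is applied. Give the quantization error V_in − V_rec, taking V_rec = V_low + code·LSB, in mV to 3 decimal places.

0.200 mV

One LSB is 4.096 V / 16384 = 250.00 µV.
Scaled input = 762.8000 LSBs, so code = 762.
V_rec = 0 + 762·0.00025 = 0.1905 V.
Difference: 0.0002 V → 0.200 mV.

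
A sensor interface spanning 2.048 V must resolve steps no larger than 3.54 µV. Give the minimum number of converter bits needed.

20 bits

Number of steps required ≥ 2.048 V / 3.54 µV = 578531.07.
Need 2^N ≥ 578531.07; 2^19 = 524288, 2^20 = 1048576.
Minimum N = 20.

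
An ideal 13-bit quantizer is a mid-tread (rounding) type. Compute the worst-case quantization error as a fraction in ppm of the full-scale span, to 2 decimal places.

61.04 ppm

Rounding → worst-case error = ½ LSB = V_FS/2^14, so 1e+06/16384 = 61.0352 ppm of full scale.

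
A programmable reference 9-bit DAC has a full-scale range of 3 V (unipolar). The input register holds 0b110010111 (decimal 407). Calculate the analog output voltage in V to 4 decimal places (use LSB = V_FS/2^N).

2.3848 V

LSB = 3 V / 2^9 = 5.859 mV.
Code 0b110010111 = 407 decimal.
V_out = 0 + 407 × 0.00585938 V = 2.38477 V.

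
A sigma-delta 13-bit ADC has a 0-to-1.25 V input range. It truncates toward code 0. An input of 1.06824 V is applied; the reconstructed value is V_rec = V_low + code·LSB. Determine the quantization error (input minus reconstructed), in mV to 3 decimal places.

0.125 mV

One LSB is 1.25 V / 8192 = 152.59 µV.
Scaled input = 7000.8177 LSBs, so code = 7000.
Code 7000 maps back to 0 + 7000×0.000152588 V = 1.0681152 V.
V_in − V_rec = 0.000124766 V = 0.125 mV.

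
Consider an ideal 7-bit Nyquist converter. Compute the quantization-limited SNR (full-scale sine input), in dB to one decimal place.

43.9 dB

SNR ≈ 6.02·N + 1.76 dB = 6.02·7 + 1.76 = 43.90 dB.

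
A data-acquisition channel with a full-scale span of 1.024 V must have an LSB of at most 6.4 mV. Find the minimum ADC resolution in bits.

8 bits

Number of steps required ≥ 1.024 V / 6.4 mV = 160.00.
Need 2^N ≥ 160.00; 2^7 = 128, 2^8 = 256.
Minimum N = 8.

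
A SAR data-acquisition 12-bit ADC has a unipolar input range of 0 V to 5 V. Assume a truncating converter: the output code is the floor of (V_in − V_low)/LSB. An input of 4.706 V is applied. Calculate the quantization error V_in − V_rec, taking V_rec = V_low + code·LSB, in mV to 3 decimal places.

0.189 mV

LSB = 5/2^12 = 1.221 mV.
(V_in − V_low)/LSB = (4.706 − 0)/0.0012207 = 3855.1552 → code 3855 (floor).
Reconstructed: 4.7058105 V.
Error = 4.706 − 4.7058105 = 0.000189453 V = 0.189 mV.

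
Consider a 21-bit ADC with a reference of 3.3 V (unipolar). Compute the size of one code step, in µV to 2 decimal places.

Full-scale span = 3.3 V.
LSB = 3.3 / 2^21 = 3.3 / 2097152 = 1.57356e-06 V = 1.57 µV.

1.57 µV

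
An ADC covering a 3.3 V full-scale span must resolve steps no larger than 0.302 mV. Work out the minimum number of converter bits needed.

Number of steps required ≥ 3.3 V / 0.302 mV = 10927.15.
Need 2^N ≥ 10927.15; 2^13 = 8192, 2^14 = 16384.
Minimum N = 14.

14 bits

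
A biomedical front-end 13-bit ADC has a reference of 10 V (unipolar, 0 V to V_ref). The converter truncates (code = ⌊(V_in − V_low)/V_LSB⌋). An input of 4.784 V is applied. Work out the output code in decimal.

code 3919

Full-scale span = 10 V; LSB = 10/2^13 = 1.221 mV.
Input sits at 3919.053 steps above V_low.
Floor → code 3919.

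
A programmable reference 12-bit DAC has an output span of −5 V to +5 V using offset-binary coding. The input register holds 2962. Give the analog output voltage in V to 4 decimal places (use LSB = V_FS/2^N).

LSB = 10 V / 2^12 = 2.441 mV.
V_out = (−5) + 2962 × 0.00244141 V = 2.23145 V.

2.2314 V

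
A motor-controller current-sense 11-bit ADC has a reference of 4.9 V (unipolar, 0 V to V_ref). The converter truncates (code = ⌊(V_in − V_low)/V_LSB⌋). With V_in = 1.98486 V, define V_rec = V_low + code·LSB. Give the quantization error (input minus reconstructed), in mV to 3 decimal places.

One LSB is 4.9 V / 2048 = 2.393 mV.
(1.98486 − 0)/0.00239258 = 829.5905; ⌊·⌋ gives code 829.
Code 829 maps back to 0 + 829×0.00239258 V = 1.9834473 V.
V_in − V_rec = 0.00141273 V = 1.413 mV.

1.413 mV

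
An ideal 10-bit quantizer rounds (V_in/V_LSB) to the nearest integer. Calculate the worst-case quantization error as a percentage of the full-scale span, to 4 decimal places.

0.0488 %

Rounding → worst-case error = ½ LSB = V_FS/2^11, so 100/2048 = 0.0488281 % of full scale.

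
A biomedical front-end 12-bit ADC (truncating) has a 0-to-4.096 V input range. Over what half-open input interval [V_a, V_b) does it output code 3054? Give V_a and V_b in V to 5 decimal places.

[3.05400 V, 3.05500 V)

LSB = 4.096/2^12 = 1.000 mV.
V_a = V_low + 3054·LSB = 3.054 V; V_b = V_low + 3055·LSB = 3.055 V.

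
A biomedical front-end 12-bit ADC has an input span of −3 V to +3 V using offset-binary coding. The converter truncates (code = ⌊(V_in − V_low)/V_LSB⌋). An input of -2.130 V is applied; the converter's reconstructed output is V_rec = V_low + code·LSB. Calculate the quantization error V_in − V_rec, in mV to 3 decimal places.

LSB = 6/2^12 = 1.465 mV.
(-2.130 − (−3))/0.00146484 = 593.9200; ⌊·⌋ gives code 593.
V_rec = (−3) + 593·0.00146484 = -2.1313477 V.
Difference: 0.00134766 V → 1.348 mV.

1.348 mV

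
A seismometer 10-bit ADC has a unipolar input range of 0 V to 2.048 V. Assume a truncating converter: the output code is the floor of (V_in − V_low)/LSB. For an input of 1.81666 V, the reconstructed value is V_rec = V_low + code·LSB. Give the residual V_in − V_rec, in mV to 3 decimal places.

Step size: 2.048 V ÷ 2^10 = 2.000 mV.
(1.81666 − 0)/0.002 = 908.3300; ⌊·⌋ gives code 908.
Code 908 maps back to 0 + 908×0.002 V = 1.816 V.
V_in − V_rec = 0.00066 V = 0.660 mV.

0.660 mV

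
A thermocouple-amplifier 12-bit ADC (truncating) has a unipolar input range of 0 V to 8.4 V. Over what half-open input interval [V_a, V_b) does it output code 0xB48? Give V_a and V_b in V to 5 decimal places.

LSB = 8.4/2^12 = 2.051 mV.
Code 0xB48 = 2888 decimal.
V_a = V_low + 2888·LSB = 5.92266 V; V_b = V_low + 2889·LSB = 5.92471 V.

[5.92266 V, 5.92471 V)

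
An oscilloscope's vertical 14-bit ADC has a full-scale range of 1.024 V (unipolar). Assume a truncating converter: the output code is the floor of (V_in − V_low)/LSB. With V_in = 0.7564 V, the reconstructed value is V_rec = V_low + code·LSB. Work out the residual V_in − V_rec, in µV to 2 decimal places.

LSB = 1.024/2^14 = 62.50 µV.
(V_in − V_low)/LSB = (0.7564 − 0)/6.25e-05 = 12102.4000 → code 12102 (floor).
Code 12102 maps back to 0 + 12102×6.25e-05 V = 0.756375 V.
Difference: 2.5e-05 V → 25.00 µV.

25.00 µV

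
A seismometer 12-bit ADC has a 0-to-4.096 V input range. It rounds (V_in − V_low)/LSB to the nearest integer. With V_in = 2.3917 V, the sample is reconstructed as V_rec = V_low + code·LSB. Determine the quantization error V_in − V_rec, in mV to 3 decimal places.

Step size: 4.096 V ÷ 2^12 = 1.000 mV.
(2.3917 − 0)/0.001 = 2391.7000; round gives code 2392.
Reconstructed: 2.392 V.
V_in − V_rec = -0.0003 V = -0.300 mV.

-0.300 mV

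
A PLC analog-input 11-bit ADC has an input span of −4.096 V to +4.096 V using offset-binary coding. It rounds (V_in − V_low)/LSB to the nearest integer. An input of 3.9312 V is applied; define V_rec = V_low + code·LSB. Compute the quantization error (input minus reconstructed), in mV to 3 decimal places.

Step size: 8.192 V ÷ 2^11 = 4.000 mV.
(V_in − V_low)/LSB = (3.9312 − (−4.096))/0.004 = 2006.8000 → code 2007 (round).
Reconstructed: 3.932 V.
V_in − V_rec = -0.0008 V = -0.800 mV.

-0.800 mV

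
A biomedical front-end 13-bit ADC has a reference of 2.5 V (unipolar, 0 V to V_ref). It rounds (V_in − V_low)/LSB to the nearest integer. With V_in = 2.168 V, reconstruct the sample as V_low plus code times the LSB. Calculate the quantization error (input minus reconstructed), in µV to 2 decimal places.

31.25 µV

One LSB is 2.5 V / 8192 = 305.18 µV.
(V_in − V_low)/LSB = (2.168 − 0)/0.000305176 = 7104.1024 → code 7104 (round).
Code 7104 maps back to 0 + 7104×0.000305176 V = 2.1679688 V.
Difference: 3.125e-05 V → 31.25 µV.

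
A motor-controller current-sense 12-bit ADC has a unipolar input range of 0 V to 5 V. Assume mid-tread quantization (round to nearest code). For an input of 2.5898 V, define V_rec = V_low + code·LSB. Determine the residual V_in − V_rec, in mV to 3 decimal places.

-0.532 mV

LSB = 5/2^12 = 1.221 mV.
Scaled input = 2121.5642 LSBs, so code = 2122.
Reconstructed: 2.590332 V.
Difference: -0.000532031 V → -0.532 mV.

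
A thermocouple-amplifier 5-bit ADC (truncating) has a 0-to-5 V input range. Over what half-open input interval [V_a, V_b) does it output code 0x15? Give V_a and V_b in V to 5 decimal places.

[3.28125 V, 3.43750 V)

LSB = 5/2^5 = 156.250 mV.
Code 0x15 = 21 decimal.
V_a = V_low + 21·LSB = 3.28125 V; V_b = V_low + 22·LSB = 3.4375 V.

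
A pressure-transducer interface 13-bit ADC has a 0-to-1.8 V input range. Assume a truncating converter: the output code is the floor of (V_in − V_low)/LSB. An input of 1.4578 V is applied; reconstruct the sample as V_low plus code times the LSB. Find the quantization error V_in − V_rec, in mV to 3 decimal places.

LSB = 1.8/2^13 = 219.73 µV.
(1.4578 − 0)/0.000219727 = 6634.6098; ⌊·⌋ gives code 6634.
Reconstructed: 1.457666 V.
Difference: 0.000133984 V → 0.134 mV.

0.134 mV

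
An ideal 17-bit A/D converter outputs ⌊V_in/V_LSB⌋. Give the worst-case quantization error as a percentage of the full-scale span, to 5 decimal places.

Truncating → worst-case error = 1 LSB = V_FS/2^17, so 100/131072 = 0.000762939 % of full scale.

0.00076 %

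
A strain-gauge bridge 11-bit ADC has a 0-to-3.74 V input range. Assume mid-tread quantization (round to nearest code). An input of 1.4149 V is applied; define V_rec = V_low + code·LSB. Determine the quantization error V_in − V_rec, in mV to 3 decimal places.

Step size: 3.74 V ÷ 2^11 = 1.826 mV.
(V_in − V_low)/LSB = (1.4149 − 0)/0.00182617 = 774.7902 → code 775 (round).
V_rec = 0 + 775·0.00182617 = 1.4152832 V.
Difference: -0.000383203 V → -0.383 mV.

-0.383 mV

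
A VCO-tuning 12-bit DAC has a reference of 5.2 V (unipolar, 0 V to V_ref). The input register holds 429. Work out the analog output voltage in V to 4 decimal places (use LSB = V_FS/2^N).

0.5446 V

LSB = 5.2 V / 2^12 = 1.270 mV.
V_out = 0 + 429 × 0.00126953 V = 0.544629 V.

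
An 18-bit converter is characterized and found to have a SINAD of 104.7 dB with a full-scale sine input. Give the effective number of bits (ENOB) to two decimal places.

ENOB = (SINAD − 1.76) / 6.02 = (104.7 − 1.76)/6.02 = 17.100.

17.10 bits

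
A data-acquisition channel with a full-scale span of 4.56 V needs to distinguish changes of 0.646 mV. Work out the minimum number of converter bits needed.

Number of steps required ≥ 4.56 V / 0.646 mV = 7058.82.
Need 2^N ≥ 7058.82; 2^12 = 4096, 2^13 = 8192.
Minimum N = 13.

13 bits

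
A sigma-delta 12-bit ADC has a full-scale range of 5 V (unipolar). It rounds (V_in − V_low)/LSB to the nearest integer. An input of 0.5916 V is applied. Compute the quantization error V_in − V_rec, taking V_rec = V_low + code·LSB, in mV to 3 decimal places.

Step size: 5 V ÷ 2^12 = 1.221 mV.
(0.5916 − 0)/0.0012207 = 484.6387; round gives code 485.
Reconstructed: 0.59204102 V.
Difference: -0.000441016 V → -0.441 mV.

-0.441 mV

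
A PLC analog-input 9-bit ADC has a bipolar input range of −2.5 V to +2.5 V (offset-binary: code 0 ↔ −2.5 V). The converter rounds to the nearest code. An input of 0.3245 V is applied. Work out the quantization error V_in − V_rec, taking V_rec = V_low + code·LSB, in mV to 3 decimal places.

2.234 mV

One LSB is 5 V / 512 = 9.766 mV.
(V_in − V_low)/LSB = (0.3245 − (−2.5))/0.00976562 = 289.2288 → code 289 (round).
Code 289 maps back to (−2.5) + 289×0.00976562 V = 0.32226562 V.
Error = 0.3245 − 0.32226562 = 0.00223437 V = 2.234 mV.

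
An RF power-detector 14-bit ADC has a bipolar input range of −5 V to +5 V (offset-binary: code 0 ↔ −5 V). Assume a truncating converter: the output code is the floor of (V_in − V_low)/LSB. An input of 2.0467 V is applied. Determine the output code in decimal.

With 16384 levels over 10 V, one step is 0.610 mV.
(V_in − V_low)/LSB = (2.0467 − (−5)) / 0.000610352 = 11545.313.
So the output code is 11545.

code 11545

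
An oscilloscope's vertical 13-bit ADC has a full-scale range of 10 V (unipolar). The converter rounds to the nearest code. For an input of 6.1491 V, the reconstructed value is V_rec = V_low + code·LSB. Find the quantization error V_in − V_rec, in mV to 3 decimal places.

One LSB is 10 V / 8192 = 1.221 mV.
(V_in − V_low)/LSB = (6.1491 − 0)/0.0012207 = 5037.3427 → code 5037 (round).
Code 5037 maps back to 0 + 5037×0.0012207 V = 6.1486816 V.
V_in − V_rec = 0.000418359 V = 0.418 mV.

0.418 mV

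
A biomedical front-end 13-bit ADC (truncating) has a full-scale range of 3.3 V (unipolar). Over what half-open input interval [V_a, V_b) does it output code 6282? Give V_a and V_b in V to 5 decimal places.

[2.53059 V, 2.53099 V)

LSB = 3.3/2^13 = 402.83 µV.
V_a = V_low + 6282·LSB = 2.53059 V; V_b = V_low + 6283·LSB = 2.53099 V.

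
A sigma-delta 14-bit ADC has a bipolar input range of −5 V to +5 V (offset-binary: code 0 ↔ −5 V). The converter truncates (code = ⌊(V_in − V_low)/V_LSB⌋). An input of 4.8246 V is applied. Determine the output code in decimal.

Full-scale span = 10 V; LSB = 10/2^14 = 0.610 mV.
(4.8246 − (−5)) / 0.000610352 = 16096.625 LSBs.
⌊·⌋(16096.625) = 16096.

code 16096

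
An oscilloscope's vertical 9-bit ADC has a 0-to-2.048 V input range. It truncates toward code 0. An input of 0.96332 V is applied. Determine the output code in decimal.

code 240

Full-scale span = 2.048 V; LSB = 2.048/2^9 = 4.000 mV.
(0.96332 − 0) / 0.004 = 240.830 LSBs.
Floor → code 240.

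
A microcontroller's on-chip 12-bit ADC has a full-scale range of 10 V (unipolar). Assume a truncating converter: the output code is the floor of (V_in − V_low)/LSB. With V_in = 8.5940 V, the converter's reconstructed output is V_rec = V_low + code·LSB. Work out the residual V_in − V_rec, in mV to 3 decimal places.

Step size: 10 V ÷ 2^12 = 2.441 mV.
(8.5940 − 0)/0.00244141 = 3520.1024; ⌊·⌋ gives code 3520.
V_rec = 0 + 3520·0.00244141 = 8.59375 V.
Difference: 0.00025 V → 0.250 mV.

0.250 mV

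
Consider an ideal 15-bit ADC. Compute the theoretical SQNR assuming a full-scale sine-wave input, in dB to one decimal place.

92.1 dB

SNR ≈ 6.02·N + 1.76 dB = 6.02·15 + 1.76 = 92.06 dB.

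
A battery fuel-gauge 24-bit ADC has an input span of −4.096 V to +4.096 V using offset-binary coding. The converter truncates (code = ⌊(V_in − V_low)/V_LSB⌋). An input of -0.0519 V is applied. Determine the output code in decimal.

code 8282316

Full-scale span = 8.192 V; LSB = 8.192/2^24 = 0.49 µV.
Input sits at 8282316.800 steps above V_low.
Floor → code 8282316.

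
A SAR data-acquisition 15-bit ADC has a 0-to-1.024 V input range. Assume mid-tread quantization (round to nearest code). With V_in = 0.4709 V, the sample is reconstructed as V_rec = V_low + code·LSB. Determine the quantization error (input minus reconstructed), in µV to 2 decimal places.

-6.25 µV

LSB = 1.024/2^15 = 31.25 µV.
(0.4709 − 0)/3.125e-05 = 15068.8000; round gives code 15069.
V_rec = 0 + 15069·3.125e-05 = 0.47090625 V.
Difference: -6.25e-06 V → -6.25 µV.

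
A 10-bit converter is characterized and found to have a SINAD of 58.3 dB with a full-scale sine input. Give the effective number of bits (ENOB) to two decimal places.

9.39 bits

ENOB = (SINAD − 1.76) / 6.02 = (58.3 − 1.76)/6.02 = 9.392.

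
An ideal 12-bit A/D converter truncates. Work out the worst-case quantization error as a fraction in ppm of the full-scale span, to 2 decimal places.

Truncating → worst-case error = 1 LSB = V_FS/2^12, so 1e+06/4096 = 244.141 ppm of full scale.

244.14 ppm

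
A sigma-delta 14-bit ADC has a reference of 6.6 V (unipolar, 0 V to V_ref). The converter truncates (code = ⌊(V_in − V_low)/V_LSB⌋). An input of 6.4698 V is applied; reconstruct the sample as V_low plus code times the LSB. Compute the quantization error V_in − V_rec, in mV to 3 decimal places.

One LSB is 6.6 V / 16384 = 402.83 µV.
Scaled input = 16060.7884 LSBs, so code = 16060.
V_rec = 0 + 16060·0.000402832 = 6.4694824 V.
Difference: 0.000317578 V → 0.318 mV.

0.318 mV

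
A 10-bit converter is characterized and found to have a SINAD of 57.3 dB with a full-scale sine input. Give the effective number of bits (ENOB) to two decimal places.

ENOB = (SINAD − 1.76) / 6.02 = (57.3 − 1.76)/6.02 = 9.226.

9.23 bits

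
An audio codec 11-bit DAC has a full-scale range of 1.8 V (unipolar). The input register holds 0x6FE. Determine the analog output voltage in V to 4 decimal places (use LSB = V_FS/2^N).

1.5732 V

LSB = 1.8 V / 2^11 = 0.879 mV.
Code 0x6FE = 1790 decimal.
V_out = 0 + 1790 × 0.000878906 V = 1.57324 V.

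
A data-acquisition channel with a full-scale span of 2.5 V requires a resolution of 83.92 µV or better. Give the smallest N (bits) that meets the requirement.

15 bits

Number of steps required ≥ 2.5 V / 83.92 µV = 29790.28.
Need 2^N ≥ 29790.28; 2^14 = 16384, 2^15 = 32768.
Minimum N = 15.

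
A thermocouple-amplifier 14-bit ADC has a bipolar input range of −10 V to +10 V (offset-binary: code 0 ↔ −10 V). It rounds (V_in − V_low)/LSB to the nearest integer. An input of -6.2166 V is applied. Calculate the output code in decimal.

code 3099

With 16384 levels over 20 V, one step is 1.221 mV.
Input sits at 3099.361 steps above V_low.
So the output code is 3099.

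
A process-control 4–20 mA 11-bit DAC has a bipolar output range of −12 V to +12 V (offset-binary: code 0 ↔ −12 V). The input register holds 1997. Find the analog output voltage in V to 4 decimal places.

LSB = 24 V / 2^11 = 11.719 mV.
V_out = (−12) + 1997 × 0.0117188 V = 11.4023 V.

11.4023 V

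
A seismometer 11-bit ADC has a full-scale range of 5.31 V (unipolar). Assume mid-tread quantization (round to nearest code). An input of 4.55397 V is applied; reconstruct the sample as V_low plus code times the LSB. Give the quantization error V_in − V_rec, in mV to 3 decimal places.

One LSB is 5.31 V / 2048 = 2.593 mV.
(V_in − V_low)/LSB = (4.55397 − 0)/0.00259277 = 1756.4088 → code 1756 (round).
V_rec = 0 + 1756·0.00259277 = 4.5529102 V.
V_in − V_rec = 0.00105984 V = 1.060 mV.

1.060 mV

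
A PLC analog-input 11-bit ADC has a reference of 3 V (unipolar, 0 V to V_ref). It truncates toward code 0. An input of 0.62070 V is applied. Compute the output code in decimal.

code 423

Full-scale span = 3 V; LSB = 3/2^11 = 1.465 mV.
(V_in − V_low)/LSB = (0.62070 − 0) / 0.00146484 = 423.731.
Floor → code 423.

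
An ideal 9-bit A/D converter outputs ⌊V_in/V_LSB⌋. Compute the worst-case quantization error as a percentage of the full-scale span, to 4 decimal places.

Truncating → worst-case error = 1 LSB = V_FS/2^9, so 100/512 = 0.195312 % of full scale.

0.1953 %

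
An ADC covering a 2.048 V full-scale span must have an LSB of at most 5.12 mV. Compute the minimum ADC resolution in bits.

Number of steps required ≥ 2.048 V / 5.12 mV = 400.00.
Need 2^N ≥ 400.00; 2^8 = 256, 2^9 = 512.
Minimum N = 9.

9 bits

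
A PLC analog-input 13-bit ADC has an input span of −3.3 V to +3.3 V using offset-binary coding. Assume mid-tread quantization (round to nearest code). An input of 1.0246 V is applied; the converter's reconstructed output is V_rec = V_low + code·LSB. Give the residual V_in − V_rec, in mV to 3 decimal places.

-0.205 mV

Step size: 6.6 V ÷ 2^13 = 0.806 mV.
(V_in − V_low)/LSB = (1.0246 − (−3.3))/0.000805664 = 5367.7459 → code 5368 (round).
Code 5368 maps back to (−3.3) + 5368×0.000805664 V = 1.0248047 V.
V_in − V_rec = -0.000204688 V = -0.205 mV.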